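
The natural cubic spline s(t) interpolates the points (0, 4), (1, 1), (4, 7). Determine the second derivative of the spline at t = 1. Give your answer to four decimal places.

Put m_i = s'' at the i-th knot. Here h = (1, 3) and Δ = (-3, 2), so the interior equations h_(i-1)·m_(i-1) + 2(h_(i-1)+h_i)·m_i + h_i·m_(i+1) = 6(Δ_i − Δ_(i-1)) read
  1·m_0 + 8·m_1 + 3·m_2 = 6(Δ_1 - Δ_0) = 30
Natural end conditions: m_0 = m_2 = 0.
Hence m_0 = 0, m_1 = 15/4, m_2 = 0.

3.7500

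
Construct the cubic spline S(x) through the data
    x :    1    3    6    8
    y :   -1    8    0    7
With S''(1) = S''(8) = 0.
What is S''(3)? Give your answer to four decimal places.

-5.9451

With M_i denoting the second derivative at x_i, h_i = 2, 3, 2, and Δ_i = (y_(i+1) − y_i)/h_i = 9/2, -8/3, 7/2:
  2·M_0 + 10·M_1 + 3·M_2 = 6(Δ_1 - Δ_0) = -43
  3·M_1 + 10·M_2 + 2·M_3 = 6(Δ_2 - Δ_1) = 37
Natural end conditions: M_0 = M_3 = 0.
Forward elimination and back-substitution give M_0 = 0, M_1 = -541/91, M_2 = 499/91, M_3 = 0.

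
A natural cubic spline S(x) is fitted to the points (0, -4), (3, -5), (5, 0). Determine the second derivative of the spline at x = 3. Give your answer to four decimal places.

Put M_i = S'' at the i-th knot. Here h = (3, 2) and Δ = (-1/3, 5/2), so the interior equations h_(i-1)·M_(i-1) + 2(h_(i-1)+h_i)·M_i + h_i·M_(i+1) = 6(Δ_i − Δ_(i-1)) read
  3·M_0 + 10·M_1 + 2·M_2 = 6(Δ_1 - Δ_0) = 17
Natural end conditions: M_0 = M_2 = 0.
Solving the tridiagonal system: M_0 = 0, M_1 = 17/10, M_2 = 0.

1.7000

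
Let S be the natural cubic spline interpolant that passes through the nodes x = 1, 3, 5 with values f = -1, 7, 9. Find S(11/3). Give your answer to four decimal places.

Write M_i for S''(x_i). With h_i = 2, 2 and divided differences Δ_i = 4, 1, the continuity of S' gives the tridiagonal system
  2·M_0 + 8·M_1 + 2·M_2 = 6(Δ_1 - Δ_0) = -18
Natural end conditions: M_0 = M_2 = 0.
Solving: M_0 = 0, M_1 = -9/4, M_2 = 0.
On [3, 5], S(x) = 7 + 5/2·(x - 3) - 9/8·(x - 3)² + 3/16·(x - 3)³.
With (x - 3) = 2/3: S(11/3) = 74/9.

8.2222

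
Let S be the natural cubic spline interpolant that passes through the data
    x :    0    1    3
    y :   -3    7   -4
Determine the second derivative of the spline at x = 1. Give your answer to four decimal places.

Write M_i for S''(x_i). With h_i = 1, 2 and divided differences Δ_i = 10, -11/2, the continuity of S' gives the tridiagonal system
  1·M_0 + 6·M_1 + 2·M_2 = 6(Δ_1 - Δ_0) = -93
Natural end conditions: M_0 = M_2 = 0.
Hence M_0 = 0, M_1 = -31/2, M_2 = 0.

-15.5000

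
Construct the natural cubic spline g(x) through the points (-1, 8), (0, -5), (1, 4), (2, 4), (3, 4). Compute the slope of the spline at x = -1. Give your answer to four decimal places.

Put M_i = g'' at the i-th knot. Here h = (1, 1, 1, 1) and Δ = (-13, 9, 0, 0), so the interior equations h_(i-1)·M_(i-1) + 2(h_(i-1)+h_i)·M_i + h_i·M_(i+1) = 6(Δ_i − Δ_(i-1)) read
  1·M_0 + 4·M_1 + 1·M_2 = 6(Δ_1 - Δ_0) = 132
  1·M_1 + 4·M_2 + 1·M_3 = 6(Δ_2 - Δ_1) = -54
  1·M_2 + 4·M_3 + 1·M_4 = 6(Δ_3 - Δ_2) = 0
Natural end conditions: M_0 = M_4 = 0.
Solving: M_0 = 0, M_1 = 549/14, M_2 = -174/7, M_3 = 87/14, M_4 = 0.
On [-1, 0], g'(x) = b_0 + 2c_0·(x + 1) + 3d_0·(x + 1)² with b_0 = Δ_0 - h_0(2M_0 + M_1)/6 = -547/28, c_0 = M_0/2 = 0, d_0 = (M_1 - M_0)/(6h_0) = 183/28. So g'(-1) = -547/28.

-19.5357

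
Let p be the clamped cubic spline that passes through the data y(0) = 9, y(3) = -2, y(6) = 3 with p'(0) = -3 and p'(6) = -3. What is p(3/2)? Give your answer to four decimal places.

2.3750

Put σ_i = p'' at the i-th knot. Here h = (3, 3) and Δ = (-11/3, 5/3), so the interior equations h_(i-1)·σ_(i-1) + 2(h_(i-1)+h_i)·σ_i + h_i·σ_(i+1) = 6(Δ_i − Δ_(i-1)) read
  3·σ_0 + 12·σ_1 + 3·σ_2 = 6(Δ_1 - Δ_0) = 32
Clamped end conditions give two more equations: 2h_0·σ_0 + h_0·σ_1 = 6(Δ_0 - p'(0)) = -4 and h_1·σ_1 + 2h_1·σ_2 = 6(p'(6) - Δ_1) = -28.
Solving the tridiagonal system: σ_0 = -10/3, σ_1 = 16/3, σ_2 = -22/3.
On [0, 3], p(x) = 9 - 3·x - 5/3·x² + 13/27·x³.
With x = 3/2: p(3/2) = 19/8.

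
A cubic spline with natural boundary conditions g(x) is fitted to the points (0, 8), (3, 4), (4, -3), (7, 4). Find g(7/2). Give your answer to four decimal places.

Write σ_i for g''(x_i). With h_i = 3, 1, 3 and divided differences Δ_i = -4/3, -7, 7/3, the continuity of g' gives the tridiagonal system
  3·σ_0 + 8·σ_1 + 1·σ_2 = 6(Δ_1 - Δ_0) = -34
  1·σ_1 + 8·σ_2 + 3·σ_3 = 6(Δ_2 - Δ_1) = 56
Natural end conditions: σ_0 = σ_3 = 0.
Solving: σ_0 = 0, σ_1 = -328/63, σ_2 = 482/63, σ_3 = 0.
On [3, 4], g(x) = 4 - 412/63·(x - 3) - 164/63·(x - 3)² + 15/7·(x - 3)³.
With (x - 3) = 1/2: g(7/2) = 25/72.

0.3472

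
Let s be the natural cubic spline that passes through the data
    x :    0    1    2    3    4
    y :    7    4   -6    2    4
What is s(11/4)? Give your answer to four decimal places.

-0.4328

Put M_i = s'' at the i-th knot. Here h = (1, 1, 1, 1) and Δ = (-3, -10, 8, 2), so the interior equations h_(i-1)·M_(i-1) + 2(h_(i-1)+h_i)·M_i + h_i·M_(i+1) = 6(Δ_i − Δ_(i-1)) read
  1·M_0 + 4·M_1 + 1·M_2 = 6(Δ_1 - Δ_0) = -42
  1·M_1 + 4·M_2 + 1·M_3 = 6(Δ_2 - Δ_1) = 108
  1·M_2 + 4·M_3 + 1·M_4 = 6(Δ_3 - Δ_2) = -36
Natural end conditions: M_0 = M_4 = 0.
Solving the tridiagonal system: M_0 = 0, M_1 = -549/28, M_2 = 255/7, M_3 = -507/28, M_4 = 0.
On [2, 3], s(x) = -6 - 9/8·(x - 2) + 255/14·(x - 2)² - 509/56·(x - 2)³.
With (x - 2) = 3/4: s(11/4) = -1551/3584.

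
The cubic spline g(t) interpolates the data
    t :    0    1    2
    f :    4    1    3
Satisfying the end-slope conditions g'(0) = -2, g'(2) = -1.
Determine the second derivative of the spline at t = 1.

14

Let M_i = g''(x_i). Step sizes h_i = 1, 1; slopes of the chords Δ_i = (y_(i+1) - y_i)/h_i = -3, 2.
  1·M_0 + 4·M_1 + 1·M_2 = 6(Δ_1 - Δ_0) = 30
Clamped end conditions give two more equations: 2h_0·M_0 + h_0·M_1 = 6(Δ_0 - g'(0)) = -6 and h_1·M_1 + 2h_1·M_2 = 6(g'(2) - Δ_1) = -18.
Solving the tridiagonal system: M_0 = -10, M_1 = 14, M_2 = -16.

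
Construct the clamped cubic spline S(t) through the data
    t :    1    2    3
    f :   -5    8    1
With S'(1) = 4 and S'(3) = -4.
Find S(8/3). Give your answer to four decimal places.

With σ_i denoting the second derivative at x_i, h_i = 1, 1, and Δ_i = (y_(i+1) − y_i)/h_i = 13, -7:
  1·σ_0 + 4·σ_1 + 1·σ_2 = 6(Δ_1 - Δ_0) = -120
Clamped end conditions give two more equations: 2h_0·σ_0 + h_0·σ_1 = 6(Δ_0 - S'(1)) = 54 and h_1·σ_1 + 2h_1·σ_2 = 6(S'(3) - Δ_1) = 18.
Solving the tridiagonal system: σ_0 = 53, σ_1 = -52, σ_2 = 35.
On [2, 3], S(t) = 8 + 9/2·(t - 2) - 26·(t - 2)² + 29/2·(t - 2)³.
With (t - 2) = 2/3: S(8/3) = 101/27.

3.7407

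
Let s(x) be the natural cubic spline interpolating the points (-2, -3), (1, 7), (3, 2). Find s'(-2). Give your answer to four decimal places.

5.0833

Write M_i for s''(x_i). With h_i = 3, 2 and divided differences Δ_i = 10/3, -5/2, the continuity of s' gives the tridiagonal system
  3·M_0 + 10·M_1 + 2·M_2 = 6(Δ_1 - Δ_0) = -35
Natural end conditions: M_0 = M_2 = 0.
Hence M_0 = 0, M_1 = -7/2, M_2 = 0.
On [-2, 1], s'(x) = b_0 + 2c_0·(x + 2) + 3d_0·(x + 2)² with b_0 = Δ_0 - h_0(2M_0 + M_1)/6 = 61/12, c_0 = M_0/2 = 0, d_0 = (M_1 - M_0)/(6h_0) = -7/36. So s'(-2) = 61/12.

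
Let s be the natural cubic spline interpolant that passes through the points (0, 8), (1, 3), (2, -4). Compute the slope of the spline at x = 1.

-6

Let M_i = s''(x_i). Step sizes h_i = 1, 1; slopes of the chords Δ_i = (y_(i+1) - y_i)/h_i = -5, -7.
  1·M_0 + 4·M_1 + 1·M_2 = 6(Δ_1 - Δ_0) = -12
Natural end conditions: M_0 = M_2 = 0.
Solving: M_0 = 0, M_1 = -3, M_2 = 0.
On [1, 2], s'(x) = b_1 + 2c_1·(x - 1) + 3d_1·(x - 1)² with b_1 = Δ_1 - h_1(2M_1 + M_2)/6 = -6, c_1 = M_1/2 = -3/2, d_1 = (M_2 - M_1)/(6h_1) = 1/2. So s'(1) = -6.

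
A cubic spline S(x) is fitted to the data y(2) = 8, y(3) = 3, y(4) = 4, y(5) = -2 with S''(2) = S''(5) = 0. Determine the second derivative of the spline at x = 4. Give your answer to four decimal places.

-13.6000

Put σ_i = S'' at the i-th knot. Here h = (1, 1, 1) and Δ = (-5, 1, -6), so the interior equations h_(i-1)·σ_(i-1) + 2(h_(i-1)+h_i)·σ_i + h_i·σ_(i+1) = 6(Δ_i − Δ_(i-1)) read
  1·σ_0 + 4·σ_1 + 1·σ_2 = 6(Δ_1 - Δ_0) = 36
  1·σ_1 + 4·σ_2 + 1·σ_3 = 6(Δ_2 - Δ_1) = -42
Natural end conditions: σ_0 = σ_3 = 0.
Hence σ_0 = 0, σ_1 = 62/5, σ_2 = -68/5, σ_3 = 0.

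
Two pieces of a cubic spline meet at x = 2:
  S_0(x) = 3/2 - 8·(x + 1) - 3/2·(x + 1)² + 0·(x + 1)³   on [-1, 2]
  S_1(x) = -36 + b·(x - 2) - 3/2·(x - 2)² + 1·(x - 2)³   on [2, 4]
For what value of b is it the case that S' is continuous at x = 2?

S_0'(x) = -8 - 3·(x + 1) + 0·(x + 1)², so S_0'(2) = -17. On the right, S_1'(2) = b, so b = -17.

-17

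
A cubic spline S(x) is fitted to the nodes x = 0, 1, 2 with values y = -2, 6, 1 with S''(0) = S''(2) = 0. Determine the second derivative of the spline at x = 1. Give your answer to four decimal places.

-19.5000

Let m_i = S''(x_i). Step sizes h_i = 1, 1; slopes of the chords Δ_i = (y_(i+1) - y_i)/h_i = 8, -5.
  1·m_0 + 4·m_1 + 1·m_2 = 6(Δ_1 - Δ_0) = -78
Natural end conditions: m_0 = m_2 = 0.
Solving: m_0 = 0, m_1 = -39/2, m_2 = 0.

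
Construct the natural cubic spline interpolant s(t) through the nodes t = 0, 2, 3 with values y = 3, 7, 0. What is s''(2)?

-9

Let M_i = s''(x_i). Step sizes h_i = 2, 1; slopes of the chords Δ_i = (y_(i+1) - y_i)/h_i = 2, -7.
  2·M_0 + 6·M_1 + 1·M_2 = 6(Δ_1 - Δ_0) = -54
Natural end conditions: M_0 = M_2 = 0.
Solving: M_0 = 0, M_1 = -9, M_2 = 0.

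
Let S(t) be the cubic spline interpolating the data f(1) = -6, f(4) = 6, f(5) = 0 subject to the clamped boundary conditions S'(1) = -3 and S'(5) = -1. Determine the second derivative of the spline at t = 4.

-16

Put M_i = S'' at the i-th knot. Here h = (3, 1) and Δ = (4, -6), so the interior equations h_(i-1)·M_(i-1) + 2(h_(i-1)+h_i)·M_i + h_i·M_(i+1) = 6(Δ_i − Δ_(i-1)) read
  3·M_0 + 8·M_1 + 1·M_2 = 6(Δ_1 - Δ_0) = -60
Clamped end conditions give two more equations: 2h_0·M_0 + h_0·M_1 = 6(Δ_0 - S'(1)) = 42 and h_1·M_1 + 2h_1·M_2 = 6(S'(5) - Δ_1) = 30.
Forward elimination and back-substitution give M_0 = 15, M_1 = -16, M_2 = 23.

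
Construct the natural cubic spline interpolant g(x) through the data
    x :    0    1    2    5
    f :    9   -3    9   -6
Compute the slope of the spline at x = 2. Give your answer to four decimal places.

12.8065

Let m_i = g''(x_i). Step sizes h_i = 1, 1, 3; slopes of the chords Δ_i = (y_(i+1) - y_i)/h_i = -12, 12, -5.
  1·m_0 + 4·m_1 + 1·m_2 = 6(Δ_1 - Δ_0) = 144
  1·m_1 + 8·m_2 + 3·m_3 = 6(Δ_2 - Δ_1) = -102
Natural end conditions: m_0 = m_3 = 0.
Solving the tridiagonal system: m_0 = 0, m_1 = 1254/31, m_2 = -552/31, m_3 = 0.
On [2, 5], g'(x) = b_2 + 2c_2·(x - 2) + 3d_2·(x - 2)² with b_2 = Δ_2 - h_2(2m_2 + m_3)/6 = 397/31, c_2 = m_2/2 = -276/31, d_2 = (m_3 - m_2)/(6h_2) = 92/93. So g'(2) = 397/31.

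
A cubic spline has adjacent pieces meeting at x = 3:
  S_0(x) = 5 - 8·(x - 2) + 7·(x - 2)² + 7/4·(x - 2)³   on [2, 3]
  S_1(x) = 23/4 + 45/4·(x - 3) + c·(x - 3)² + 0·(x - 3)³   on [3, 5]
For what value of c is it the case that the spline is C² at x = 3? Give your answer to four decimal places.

S_0''(x) = 14 + 21/2·(x - 2), so S_0''(3) = 49/2. On the right, S_1''(3) = 2c, so c = 49/4.

12.2500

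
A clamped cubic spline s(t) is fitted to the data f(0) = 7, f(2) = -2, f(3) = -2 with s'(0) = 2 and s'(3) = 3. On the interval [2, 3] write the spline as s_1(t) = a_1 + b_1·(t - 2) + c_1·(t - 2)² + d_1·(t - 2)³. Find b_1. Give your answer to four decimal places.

Let m_i = s''(x_i). Step sizes h_i = 2, 1; slopes of the chords Δ_i = (y_(i+1) - y_i)/h_i = -9/2, 0.
  2·m_0 + 6·m_1 + 1·m_2 = 6(Δ_1 - Δ_0) = 27
Clamped end conditions give two more equations: 2h_0·m_0 + h_0·m_1 = 6(Δ_0 - s'(0)) = -39 and h_1·m_1 + 2h_1·m_2 = 6(s'(3) - Δ_1) = 18.
Solving the tridiagonal system: m_0 = -167/12, m_1 = 25/3, m_2 = 29/6.
On [2, 3], with s_1(t) = a_1 + b_1·(t - 2) + c_1·(t - 2)² + d_1·(t - 2)³: c_1 = m_1/2 = 25/6, d_1 = (m_2 - m_1)/(6h_1) = -7/12, b_1 = Δ_1 - h_1(2m_1 + m_2)/6 = -43/12.

-3.5833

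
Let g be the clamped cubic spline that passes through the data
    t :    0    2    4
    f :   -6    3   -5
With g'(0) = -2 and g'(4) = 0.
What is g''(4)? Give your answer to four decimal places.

12.8750

Put M_i = g'' at the i-th knot. Here h = (2, 2) and Δ = (9/2, -4), so the interior equations h_(i-1)·M_(i-1) + 2(h_(i-1)+h_i)·M_i + h_i·M_(i+1) = 6(Δ_i − Δ_(i-1)) read
  2·M_0 + 8·M_1 + 2·M_2 = 6(Δ_1 - Δ_0) = -51
Clamped end conditions give two more equations: 2h_0·M_0 + h_0·M_1 = 6(Δ_0 - g'(0)) = 39 and h_1·M_1 + 2h_1·M_2 = 6(g'(4) - Δ_1) = 24.
Forward elimination and back-substitution give M_0 = 133/8, M_1 = -55/4, M_2 = 103/8.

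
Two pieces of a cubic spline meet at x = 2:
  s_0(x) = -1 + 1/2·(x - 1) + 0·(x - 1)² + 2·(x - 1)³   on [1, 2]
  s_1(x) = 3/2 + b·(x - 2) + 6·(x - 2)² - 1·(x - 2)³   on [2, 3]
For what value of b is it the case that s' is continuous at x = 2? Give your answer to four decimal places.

s_0'(x) = 1/2 + 0·(x - 1) + 6·(x - 1)², so s_0'(2) = 13/2. On the right, s_1'(2) = b, so b = 13/2.

6.5000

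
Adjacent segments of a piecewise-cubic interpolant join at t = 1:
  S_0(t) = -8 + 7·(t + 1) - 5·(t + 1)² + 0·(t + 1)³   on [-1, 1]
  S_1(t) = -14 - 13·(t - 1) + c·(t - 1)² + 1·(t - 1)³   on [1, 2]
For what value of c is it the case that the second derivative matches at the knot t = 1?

-5

S_0''(t) = -10 + 0·(t + 1), so S_0''(1) = -10. On the right, S_1''(1) = 2c, so c = -5.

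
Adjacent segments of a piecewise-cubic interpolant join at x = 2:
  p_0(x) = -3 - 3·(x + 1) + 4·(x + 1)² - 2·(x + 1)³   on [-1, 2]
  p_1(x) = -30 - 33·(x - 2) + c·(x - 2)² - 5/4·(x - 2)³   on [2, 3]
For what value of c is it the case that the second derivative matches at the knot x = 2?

-14

p_0''(x) = 8 - 12·(x + 1), so p_0''(2) = -28. On the right, p_1''(2) = 2c, so c = -14.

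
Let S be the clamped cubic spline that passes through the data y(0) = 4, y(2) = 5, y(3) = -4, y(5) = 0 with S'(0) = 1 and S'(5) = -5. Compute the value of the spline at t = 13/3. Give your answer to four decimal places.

-0.2546

Put M_i = S'' at the i-th knot. Here h = (2, 1, 2) and Δ = (1/2, -9, 2), so the interior equations h_(i-1)·M_(i-1) + 2(h_(i-1)+h_i)·M_i + h_i·M_(i+1) = 6(Δ_i − Δ_(i-1)) read
  2·M_0 + 6·M_1 + 1·M_2 = 6(Δ_1 - Δ_0) = -57
  1·M_1 + 6·M_2 + 2·M_3 = 6(Δ_2 - Δ_1) = 66
Clamped end conditions give two more equations: 2h_0·M_0 + h_0·M_1 = 6(Δ_0 - S'(0)) = -3 and h_2·M_2 + 2h_2·M_3 = 6(S'(5) - Δ_2) = -42.
Solving: M_0 = 219/32, M_1 = -243/16, M_2 = 327/16, M_3 = -663/32.
On [3, 5], S(t) = -4 - 151/32·(t - 3) + 327/32·(t - 3)² - 439/128·(t - 3)³.
With (t - 3) = 4/3: S(13/3) = -55/216.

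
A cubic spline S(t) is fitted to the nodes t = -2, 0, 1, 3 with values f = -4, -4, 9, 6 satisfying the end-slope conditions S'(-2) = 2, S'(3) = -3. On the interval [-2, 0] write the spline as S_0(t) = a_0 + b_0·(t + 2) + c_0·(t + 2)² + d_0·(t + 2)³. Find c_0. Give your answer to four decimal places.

-6.7344

Put M_i = S'' at the i-th knot. Here h = (2, 1, 2) and Δ = (0, 13, -3/2), so the interior equations h_(i-1)·M_(i-1) + 2(h_(i-1)+h_i)·M_i + h_i·M_(i+1) = 6(Δ_i − Δ_(i-1)) read
  2·M_0 + 6·M_1 + 1·M_2 = 6(Δ_1 - Δ_0) = 78
  1·M_1 + 6·M_2 + 2·M_3 = 6(Δ_2 - Δ_1) = -87
Clamped end conditions give two more equations: 2h_0·M_0 + h_0·M_1 = 6(Δ_0 - S'(-2)) = -12 and h_2·M_2 + 2h_2·M_3 = 6(S'(3) - Δ_2) = -9.
Hence M_0 = -431/32, M_1 = 335/16, M_2 = -331/16, M_3 = 259/32.
On [-2, 0], with S_0(t) = a_0 + b_0·(t + 2) + c_0·(t + 2)² + d_0·(t + 2)³: c_0 = M_0/2 = -431/64, d_0 = (M_1 - M_0)/(6h_0) = 367/128, b_0 = Δ_0 - h_0(2M_0 + M_1)/6 = 2.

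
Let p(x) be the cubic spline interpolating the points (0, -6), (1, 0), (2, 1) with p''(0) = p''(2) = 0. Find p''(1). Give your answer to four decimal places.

With M_i denoting the second derivative at x_i, h_i = 1, 1, and Δ_i = (y_(i+1) − y_i)/h_i = 6, 1:
  1·M_0 + 4·M_1 + 1·M_2 = 6(Δ_1 - Δ_0) = -30
Natural end conditions: M_0 = M_2 = 0.
Solving the tridiagonal system: M_0 = 0, M_1 = -15/2, M_2 = 0.

-7.5000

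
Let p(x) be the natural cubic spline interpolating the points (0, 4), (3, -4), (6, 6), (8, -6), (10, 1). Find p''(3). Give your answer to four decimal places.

5.2643

With σ_i denoting the second derivative at x_i, h_i = 3, 3, 2, 2, and Δ_i = (y_(i+1) − y_i)/h_i = -8/3, 10/3, -6, 7/2:
  3·σ_0 + 12·σ_1 + 3·σ_2 = 6(Δ_1 - Δ_0) = 36
  3·σ_1 + 10·σ_2 + 2·σ_3 = 6(Δ_2 - Δ_1) = -56
  2·σ_2 + 8·σ_3 + 2·σ_4 = 6(Δ_3 - Δ_2) = 57
Natural end conditions: σ_0 = σ_4 = 0.
Solving: σ_0 = 0, σ_1 = 737/140, σ_2 = -317/35, σ_3 = 2629/280, σ_4 = 0.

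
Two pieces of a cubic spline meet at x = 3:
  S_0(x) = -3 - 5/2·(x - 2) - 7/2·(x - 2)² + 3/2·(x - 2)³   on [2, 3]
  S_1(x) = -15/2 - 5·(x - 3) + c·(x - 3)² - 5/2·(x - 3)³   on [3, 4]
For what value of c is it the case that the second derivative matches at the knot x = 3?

S_0''(x) = -7 + 9·(x - 2), so S_0''(3) = 2. On the right, S_1''(3) = 2c, so c = 1.

1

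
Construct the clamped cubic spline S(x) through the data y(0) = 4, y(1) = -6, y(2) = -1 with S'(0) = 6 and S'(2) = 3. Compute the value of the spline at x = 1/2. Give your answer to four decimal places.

Write σ_i for S''(x_i). With h_i = 1, 1 and divided differences Δ_i = -10, 5, the continuity of S' gives the tridiagonal system
  1·σ_0 + 4·σ_1 + 1·σ_2 = 6(Δ_1 - Δ_0) = 90
Clamped end conditions give two more equations: 2h_0·σ_0 + h_0·σ_1 = 6(Δ_0 - S'(0)) = -96 and h_1·σ_1 + 2h_1·σ_2 = 6(S'(2) - Δ_1) = -12.
Solving the tridiagonal system: σ_0 = -72, σ_1 = 48, σ_2 = -30.
On [0, 1], S(x) = 4 + 6·x - 36·x² + 20·x³.
With x = 1/2: S(1/2) = 1/2.

0.5000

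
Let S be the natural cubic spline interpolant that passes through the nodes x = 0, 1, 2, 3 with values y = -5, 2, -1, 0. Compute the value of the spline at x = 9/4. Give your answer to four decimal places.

Write m_i for S''(x_i). With h_i = 1, 1, 1 and divided differences Δ_i = 7, -3, 1, the continuity of S' gives the tridiagonal system
  1·m_0 + 4·m_1 + 1·m_2 = 6(Δ_1 - Δ_0) = -60
  1·m_1 + 4·m_2 + 1·m_3 = 6(Δ_2 - Δ_1) = 24
Natural end conditions: m_0 = m_3 = 0.
Forward elimination and back-substitution give m_0 = 0, m_1 = -88/5, m_2 = 52/5, m_3 = 0.
On [2, 3], S(x) = -1 - 37/15·(x - 2) + 26/5·(x - 2)² - 26/15·(x - 2)³.
With (x - 2) = 1/4: S(9/4) = -211/160.

-1.3188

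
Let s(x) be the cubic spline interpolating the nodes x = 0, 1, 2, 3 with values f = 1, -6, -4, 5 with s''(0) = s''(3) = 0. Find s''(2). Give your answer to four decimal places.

7.6000

With σ_i denoting the second derivative at x_i, h_i = 1, 1, 1, and Δ_i = (y_(i+1) − y_i)/h_i = -7, 2, 9:
  1·σ_0 + 4·σ_1 + 1·σ_2 = 6(Δ_1 - Δ_0) = 54
  1·σ_1 + 4·σ_2 + 1·σ_3 = 6(Δ_2 - Δ_1) = 42
Natural end conditions: σ_0 = σ_3 = 0.
Solving the tridiagonal system: σ_0 = 0, σ_1 = 58/5, σ_2 = 38/5, σ_3 = 0.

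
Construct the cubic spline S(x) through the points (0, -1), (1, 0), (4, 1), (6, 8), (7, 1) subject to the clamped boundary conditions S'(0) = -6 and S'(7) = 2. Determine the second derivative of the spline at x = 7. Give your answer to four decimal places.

36.5721

With M_i denoting the second derivative at x_i, h_i = 1, 3, 2, 1, and Δ_i = (y_(i+1) − y_i)/h_i = 1, 1/3, 7/2, -7:
  1·M_0 + 8·M_1 + 3·M_2 = 6(Δ_1 - Δ_0) = -4
  3·M_1 + 10·M_2 + 2·M_3 = 6(Δ_2 - Δ_1) = 19
  2·M_2 + 6·M_3 + 1·M_4 = 6(Δ_3 - Δ_2) = -63
Clamped end conditions give two more equations: 2h_0·M_0 + h_0·M_1 = 6(Δ_0 - S'(0)) = 42 and h_3·M_3 + 2h_3·M_4 = 6(S'(7) - Δ_3) = 54.
Hence M_0 = 3581/148, M_1 = -473/74, M_2 = 3395/444, M_3 = -2125/111, M_4 = 8119/222.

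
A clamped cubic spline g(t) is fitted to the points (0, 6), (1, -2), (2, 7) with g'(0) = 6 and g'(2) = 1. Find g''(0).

-70

Let σ_i = g''(x_i). Step sizes h_i = 1, 1; slopes of the chords Δ_i = (y_(i+1) - y_i)/h_i = -8, 9.
  1·σ_0 + 4·σ_1 + 1·σ_2 = 6(Δ_1 - Δ_0) = 102
Clamped end conditions give two more equations: 2h_0·σ_0 + h_0·σ_1 = 6(Δ_0 - g'(0)) = -84 and h_1·σ_1 + 2h_1·σ_2 = 6(g'(2) - Δ_1) = -48.
Hence σ_0 = -70, σ_1 = 56, σ_2 = -52.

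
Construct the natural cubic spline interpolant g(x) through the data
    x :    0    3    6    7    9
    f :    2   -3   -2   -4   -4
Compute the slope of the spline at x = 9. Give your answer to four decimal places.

Write M_i for g''(x_i). With h_i = 3, 3, 1, 2 and divided differences Δ_i = -5/3, 1/3, -2, 0, the continuity of g' gives the tridiagonal system
  3·M_0 + 12·M_1 + 3·M_2 = 6(Δ_1 - Δ_0) = 12
  3·M_1 + 8·M_2 + 1·M_3 = 6(Δ_2 - Δ_1) = -14
  1·M_2 + 6·M_3 + 2·M_4 = 6(Δ_3 - Δ_2) = 12
Natural end conditions: M_0 = M_4 = 0.
Forward elimination and back-substitution give M_0 = 0, M_1 = 142/85, M_2 = -228/85, M_3 = 208/85, M_4 = 0.
On [7, 9], g'(x) = b_3 + 2c_3·(x - 7) + 3d_3·(x - 7)² with b_3 = Δ_3 - h_3(2M_3 + M_4)/6 = -416/255, c_3 = M_3/2 = 104/85, d_3 = (M_4 - M_3)/(6h_3) = -52/255. So g'(9) = 208/255.

0.8157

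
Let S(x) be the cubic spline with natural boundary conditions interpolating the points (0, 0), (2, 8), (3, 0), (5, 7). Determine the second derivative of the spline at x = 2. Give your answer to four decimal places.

Write M_i for S''(x_i). With h_i = 2, 1, 2 and divided differences Δ_i = 4, -8, 7/2, the continuity of S' gives the tridiagonal system
  2·M_0 + 6·M_1 + 1·M_2 = 6(Δ_1 - Δ_0) = -72
  1·M_1 + 6·M_2 + 2·M_3 = 6(Δ_2 - Δ_1) = 69
Natural end conditions: M_0 = M_3 = 0.
Hence M_0 = 0, M_1 = -501/35, M_2 = 486/35, M_3 = 0.

-14.3143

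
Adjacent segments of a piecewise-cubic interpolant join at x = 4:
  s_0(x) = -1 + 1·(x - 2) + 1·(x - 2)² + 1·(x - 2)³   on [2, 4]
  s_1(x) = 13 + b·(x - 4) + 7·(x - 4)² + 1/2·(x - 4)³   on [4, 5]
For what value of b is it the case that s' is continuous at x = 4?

17

s_0'(x) = 1 + 2·(x - 2) + 3·(x - 2)², so s_0'(4) = 17. On the right, s_1'(4) = b, so b = 17.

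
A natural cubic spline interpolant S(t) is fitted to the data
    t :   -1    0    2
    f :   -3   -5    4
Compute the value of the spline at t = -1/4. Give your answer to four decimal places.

Let M_i = S''(x_i). Step sizes h_i = 1, 2; slopes of the chords Δ_i = (y_(i+1) - y_i)/h_i = -2, 9/2.
  1·M_0 + 6·M_1 + 2·M_2 = 6(Δ_1 - Δ_0) = 39
Natural end conditions: M_0 = M_2 = 0.
Solving: M_0 = 0, M_1 = 13/2, M_2 = 0.
On [-1, 0], S(t) = -3 - 37/12·(t + 1) + 0·(t + 1)² + 13/12·(t + 1)³.
With (t + 1) = 3/4: S(-1/4) = -1243/256.

-4.8555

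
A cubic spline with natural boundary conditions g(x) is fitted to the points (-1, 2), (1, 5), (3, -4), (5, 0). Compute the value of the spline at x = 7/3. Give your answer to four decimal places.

Write m_i for g''(x_i). With h_i = 2, 2, 2 and divided differences Δ_i = 3/2, -9/2, 2, the continuity of g' gives the tridiagonal system
  2·m_0 + 8·m_1 + 2·m_2 = 6(Δ_1 - Δ_0) = -36
  2·m_1 + 8·m_2 + 2·m_3 = 6(Δ_2 - Δ_1) = 39
Natural end conditions: m_0 = m_3 = 0.
Forward elimination and back-substitution give m_0 = 0, m_1 = -61/10, m_2 = 32/5, m_3 = 0.
On [1, 3], g(x) = 5 - 77/30·(x - 1) - 61/20·(x - 1)² + 25/24·(x - 1)³.
With (x - 1) = 4/3: g(7/3) = -557/405.

-1.3753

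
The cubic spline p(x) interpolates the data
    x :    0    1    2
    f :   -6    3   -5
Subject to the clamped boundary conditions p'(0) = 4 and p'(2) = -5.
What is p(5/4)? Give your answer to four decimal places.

Let M_i = p''(x_i). Step sizes h_i = 1, 1; slopes of the chords Δ_i = (y_(i+1) - y_i)/h_i = 9, -8.
  1·M_0 + 4·M_1 + 1·M_2 = 6(Δ_1 - Δ_0) = -102
Clamped end conditions give two more equations: 2h_0·M_0 + h_0·M_1 = 6(Δ_0 - p'(0)) = 30 and h_1·M_1 + 2h_1·M_2 = 6(p'(2) - Δ_1) = 18.
Solving the tridiagonal system: M_0 = 36, M_1 = -42, M_2 = 30.
On [1, 2], p(x) = 3 + 1·(x - 1) - 21·(x - 1)² + 12·(x - 1)³.
With (x - 1) = 1/4: p(5/4) = 17/8.

2.1250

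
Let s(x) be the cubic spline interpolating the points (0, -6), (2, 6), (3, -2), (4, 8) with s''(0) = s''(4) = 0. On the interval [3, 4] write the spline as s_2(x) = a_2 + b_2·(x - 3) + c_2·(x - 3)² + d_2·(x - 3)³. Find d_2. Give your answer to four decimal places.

-5.3043

Write σ_i for s''(x_i). With h_i = 2, 1, 1 and divided differences Δ_i = 6, -8, 10, the continuity of s' gives the tridiagonal system
  2·σ_0 + 6·σ_1 + 1·σ_2 = 6(Δ_1 - Δ_0) = -84
  1·σ_1 + 4·σ_2 + 1·σ_3 = 6(Δ_2 - Δ_1) = 108
Natural end conditions: σ_0 = σ_3 = 0.
Solving the tridiagonal system: σ_0 = 0, σ_1 = -444/23, σ_2 = 732/23, σ_3 = 0.
On [3, 4], with s_2(x) = a_2 + b_2·(x - 3) + c_2·(x - 3)² + d_2·(x - 3)³: c_2 = σ_2/2 = 366/23, d_2 = (σ_3 - σ_2)/(6h_2) = -122/23, b_2 = Δ_2 - h_2(2σ_2 + σ_3)/6 = -14/23.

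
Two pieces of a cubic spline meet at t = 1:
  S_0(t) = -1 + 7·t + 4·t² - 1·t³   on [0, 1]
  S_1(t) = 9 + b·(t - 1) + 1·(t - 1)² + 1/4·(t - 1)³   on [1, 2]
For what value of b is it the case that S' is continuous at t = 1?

12

S_0'(t) = 7 + 8·t - 3·t², so S_0'(1) = 12. On the right, S_1'(1) = b, so b = 12.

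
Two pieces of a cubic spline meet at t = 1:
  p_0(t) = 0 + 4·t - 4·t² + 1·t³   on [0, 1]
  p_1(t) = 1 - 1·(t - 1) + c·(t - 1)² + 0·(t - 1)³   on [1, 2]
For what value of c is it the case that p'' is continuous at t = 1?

p_0''(t) = -8 + 6·t, so p_0''(1) = -2. On the right, p_1''(1) = 2c, so c = -1.

-1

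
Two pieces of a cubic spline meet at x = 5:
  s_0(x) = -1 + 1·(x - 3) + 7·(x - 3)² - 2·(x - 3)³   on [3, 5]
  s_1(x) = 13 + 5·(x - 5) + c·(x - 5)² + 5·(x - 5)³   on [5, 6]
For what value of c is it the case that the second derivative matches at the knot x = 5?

s_0''(x) = 14 - 12·(x - 3), so s_0''(5) = -10. On the right, s_1''(5) = 2c, so c = -5.

-5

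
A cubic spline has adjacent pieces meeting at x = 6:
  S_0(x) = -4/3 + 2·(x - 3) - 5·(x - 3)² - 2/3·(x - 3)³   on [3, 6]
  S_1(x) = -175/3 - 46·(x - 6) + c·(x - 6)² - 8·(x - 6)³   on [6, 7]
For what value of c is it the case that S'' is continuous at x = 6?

-11

S_0''(x) = -10 - 4·(x - 3), so S_0''(6) = -22. On the right, S_1''(6) = 2c, so c = -11.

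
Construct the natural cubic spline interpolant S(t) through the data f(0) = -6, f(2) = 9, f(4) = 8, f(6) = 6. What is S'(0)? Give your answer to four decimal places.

Write M_i for S''(x_i). With h_i = 2, 2, 2 and divided differences Δ_i = 15/2, -1/2, -1, the continuity of S' gives the tridiagonal system
  2·M_0 + 8·M_1 + 2·M_2 = 6(Δ_1 - Δ_0) = -48
  2·M_1 + 8·M_2 + 2·M_3 = 6(Δ_2 - Δ_1) = -3
Natural end conditions: M_0 = M_3 = 0.
Solving: M_0 = 0, M_1 = -63/10, M_2 = 6/5, M_3 = 0.
On [0, 2], S'(t) = b_0 + 2c_0·t + 3d_0·t² with b_0 = Δ_0 - h_0(2M_0 + M_1)/6 = 48/5, c_0 = M_0/2 = 0, d_0 = (M_1 - M_0)/(6h_0) = -21/40. So S'(0) = 48/5.

9.6000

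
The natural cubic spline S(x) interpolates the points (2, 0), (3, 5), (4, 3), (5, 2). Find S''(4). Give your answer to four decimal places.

4.4000

Put M_i = S'' at the i-th knot. Here h = (1, 1, 1) and Δ = (5, -2, -1), so the interior equations h_(i-1)·M_(i-1) + 2(h_(i-1)+h_i)·M_i + h_i·M_(i+1) = 6(Δ_i − Δ_(i-1)) read
  1·M_0 + 4·M_1 + 1·M_2 = 6(Δ_1 - Δ_0) = -42
  1·M_1 + 4·M_2 + 1·M_3 = 6(Δ_2 - Δ_1) = 6
Natural end conditions: M_0 = M_3 = 0.
Solving the tridiagonal system: M_0 = 0, M_1 = -58/5, M_2 = 22/5, M_3 = 0.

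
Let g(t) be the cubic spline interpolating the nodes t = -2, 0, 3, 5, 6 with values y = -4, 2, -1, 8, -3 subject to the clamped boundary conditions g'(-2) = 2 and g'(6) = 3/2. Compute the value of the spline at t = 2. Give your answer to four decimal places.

-3.0720

With M_i denoting the second derivative at x_i, h_i = 2, 3, 2, 1, and Δ_i = (y_(i+1) − y_i)/h_i = 3, -1, 9/2, -11:
  2·M_0 + 10·M_1 + 3·M_2 = 6(Δ_1 - Δ_0) = -24
  3·M_1 + 10·M_2 + 2·M_3 = 6(Δ_2 - Δ_1) = 33
  2·M_2 + 6·M_3 + 1·M_4 = 6(Δ_3 - Δ_2) = -93
Clamped end conditions give two more equations: 2h_0·M_0 + h_0·M_1 = 6(Δ_0 - g'(-2)) = 6 and h_3·M_3 + 2h_3·M_4 = 6(g'(6) - Δ_3) = 75.
Solving the tridiagonal system: M_0 = 437/91, M_1 = -601/91, M_2 = 984/91, M_3 = -2517/91, M_4 = 4671/91.
On [0, 3], g(t) = 2 + 18/91·t - 601/182·t² + 1585/1638·t³.
With t = 2: g(2) = -2516/819.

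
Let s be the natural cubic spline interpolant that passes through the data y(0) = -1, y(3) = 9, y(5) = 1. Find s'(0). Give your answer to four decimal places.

Write σ_i for s''(x_i). With h_i = 3, 2 and divided differences Δ_i = 10/3, -4, the continuity of s' gives the tridiagonal system
  3·σ_0 + 10·σ_1 + 2·σ_2 = 6(Δ_1 - Δ_0) = -44
Natural end conditions: σ_0 = σ_2 = 0.
Solving the tridiagonal system: σ_0 = 0, σ_1 = -22/5, σ_2 = 0.
On [0, 3], s'(t) = b_0 + 2c_0·t + 3d_0·t² with b_0 = Δ_0 - h_0(2σ_0 + σ_1)/6 = 83/15, c_0 = σ_0/2 = 0, d_0 = (σ_1 - σ_0)/(6h_0) = -11/45. So s'(0) = 83/15.

5.5333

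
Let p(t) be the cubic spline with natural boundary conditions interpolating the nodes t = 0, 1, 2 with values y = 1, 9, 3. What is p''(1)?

Put σ_i = p'' at the i-th knot. Here h = (1, 1) and Δ = (8, -6), so the interior equations h_(i-1)·σ_(i-1) + 2(h_(i-1)+h_i)·σ_i + h_i·σ_(i+1) = 6(Δ_i − Δ_(i-1)) read
  1·σ_0 + 4·σ_1 + 1·σ_2 = 6(Δ_1 - Δ_0) = -84
Natural end conditions: σ_0 = σ_2 = 0.
Forward elimination and back-substitution give σ_0 = 0, σ_1 = -21, σ_2 = 0.

-21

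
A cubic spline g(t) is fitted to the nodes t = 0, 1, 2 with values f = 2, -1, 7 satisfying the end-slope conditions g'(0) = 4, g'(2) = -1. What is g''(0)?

Put M_i = g'' at the i-th knot. Here h = (1, 1) and Δ = (-3, 8), so the interior equations h_(i-1)·M_(i-1) + 2(h_(i-1)+h_i)·M_i + h_i·M_(i+1) = 6(Δ_i − Δ_(i-1)) read
  1·M_0 + 4·M_1 + 1·M_2 = 6(Δ_1 - Δ_0) = 66
Clamped end conditions give two more equations: 2h_0·M_0 + h_0·M_1 = 6(Δ_0 - g'(0)) = -42 and h_1·M_1 + 2h_1·M_2 = 6(g'(2) - Δ_1) = -54.
Solving the tridiagonal system: M_0 = -40, M_1 = 38, M_2 = -46.

-40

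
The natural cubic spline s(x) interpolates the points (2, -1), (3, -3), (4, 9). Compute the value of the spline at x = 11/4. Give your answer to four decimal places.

-3.6484

With m_i denoting the second derivative at x_i, h_i = 1, 1, and Δ_i = (y_(i+1) − y_i)/h_i = -2, 12:
  1·m_0 + 4·m_1 + 1·m_2 = 6(Δ_1 - Δ_0) = 84
Natural end conditions: m_0 = m_2 = 0.
Forward elimination and back-substitution give m_0 = 0, m_1 = 21, m_2 = 0.
On [2, 3], s(x) = -1 - 11/2·(x - 2) + 0·(x - 2)² + 7/2·(x - 2)³.
With (x - 2) = 3/4: s(11/4) = -467/128.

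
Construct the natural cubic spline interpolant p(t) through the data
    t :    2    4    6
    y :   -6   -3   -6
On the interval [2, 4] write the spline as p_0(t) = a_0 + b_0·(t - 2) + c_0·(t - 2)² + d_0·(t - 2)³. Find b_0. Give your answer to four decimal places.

Let σ_i = p''(x_i). Step sizes h_i = 2, 2; slopes of the chords Δ_i = (y_(i+1) - y_i)/h_i = 3/2, -3/2.
  2·σ_0 + 8·σ_1 + 2·σ_2 = 6(Δ_1 - Δ_0) = -18
Natural end conditions: σ_0 = σ_2 = 0.
Solving: σ_0 = 0, σ_1 = -9/4, σ_2 = 0.
On [2, 4], with p_0(t) = a_0 + b_0·(t - 2) + c_0·(t - 2)² + d_0·(t - 2)³: c_0 = σ_0/2 = 0, d_0 = (σ_1 - σ_0)/(6h_0) = -3/16, b_0 = Δ_0 - h_0(2σ_0 + σ_1)/6 = 9/4.

2.2500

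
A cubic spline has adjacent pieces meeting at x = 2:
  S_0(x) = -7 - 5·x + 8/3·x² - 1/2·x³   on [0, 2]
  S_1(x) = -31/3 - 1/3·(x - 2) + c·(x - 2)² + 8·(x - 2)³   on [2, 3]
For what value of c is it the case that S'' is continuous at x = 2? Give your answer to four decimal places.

S_0''(x) = 16/3 - 3·x, so S_0''(2) = -2/3. On the right, S_1''(2) = 2c, so c = -1/3.

-0.3333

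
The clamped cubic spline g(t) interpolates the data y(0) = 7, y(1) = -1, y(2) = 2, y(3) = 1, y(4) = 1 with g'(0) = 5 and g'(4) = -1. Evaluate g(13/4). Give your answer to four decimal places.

0.8610

Put m_i = g'' at the i-th knot. Here h = (1, 1, 1, 1) and Δ = (-8, 3, -1, 0), so the interior equations h_(i-1)·m_(i-1) + 2(h_(i-1)+h_i)·m_i + h_i·m_(i+1) = 6(Δ_i − Δ_(i-1)) read
  1·m_0 + 4·m_1 + 1·m_2 = 6(Δ_1 - Δ_0) = 66
  1·m_1 + 4·m_2 + 1·m_3 = 6(Δ_2 - Δ_1) = -24
  1·m_2 + 4·m_3 + 1·m_4 = 6(Δ_3 - Δ_2) = 6
Clamped end conditions give two more equations: 2h_0·m_0 + h_0·m_1 = 6(Δ_0 - g'(0)) = -78 and h_3·m_3 + 2h_3·m_4 = 6(g'(4) - Δ_3) = -6.
Solving the tridiagonal system: m_0 = -789/14, m_1 = 243/7, m_2 = -33/2, m_3 = 51/7, m_4 = -93/14.
On [3, 4], g(t) = 1 - 37/28·(t - 3) + 51/14·(t - 3)² - 65/28·(t - 3)³.
With (t - 3) = 1/4: g(13/4) = 1543/1792.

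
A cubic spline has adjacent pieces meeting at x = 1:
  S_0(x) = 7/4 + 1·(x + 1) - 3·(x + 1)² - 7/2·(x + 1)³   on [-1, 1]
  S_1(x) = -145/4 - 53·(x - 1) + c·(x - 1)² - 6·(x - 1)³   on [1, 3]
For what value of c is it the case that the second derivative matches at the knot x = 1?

S_0''(x) = -6 - 21·(x + 1), so S_0''(1) = -48. On the right, S_1''(1) = 2c, so c = -24.

-24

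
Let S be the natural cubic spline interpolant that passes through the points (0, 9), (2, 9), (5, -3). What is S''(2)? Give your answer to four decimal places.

With M_i denoting the second derivative at x_i, h_i = 2, 3, and Δ_i = (y_(i+1) − y_i)/h_i = 0, -4:
  2·M_0 + 10·M_1 + 3·M_2 = 6(Δ_1 - Δ_0) = -24
Natural end conditions: M_0 = M_2 = 0.
Solving the tridiagonal system: M_0 = 0, M_1 = -12/5, M_2 = 0.

-2.4000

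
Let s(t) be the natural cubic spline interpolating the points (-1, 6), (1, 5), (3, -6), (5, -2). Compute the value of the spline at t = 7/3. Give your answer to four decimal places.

With σ_i denoting the second derivative at x_i, h_i = 2, 2, 2, and Δ_i = (y_(i+1) − y_i)/h_i = -1/2, -11/2, 2:
  2·σ_0 + 8·σ_1 + 2·σ_2 = 6(Δ_1 - Δ_0) = -30
  2·σ_1 + 8·σ_2 + 2·σ_3 = 6(Δ_2 - Δ_1) = 45
Natural end conditions: σ_0 = σ_3 = 0.
Hence σ_0 = 0, σ_1 = -11/2, σ_2 = 7, σ_3 = 0.
On [1, 3], s(t) = 5 - 25/6·(t - 1) - 11/4·(t - 1)² + 25/24·(t - 1)³.
With (t - 1) = 4/3: s(7/3) = -241/81.

-2.9753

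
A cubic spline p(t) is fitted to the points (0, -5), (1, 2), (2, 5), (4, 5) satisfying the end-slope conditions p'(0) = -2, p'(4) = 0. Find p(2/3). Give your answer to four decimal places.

-1.1347

Let M_i = p''(x_i). Step sizes h_i = 1, 1, 2; slopes of the chords Δ_i = (y_(i+1) - y_i)/h_i = 7, 3, 0.
  1·M_0 + 4·M_1 + 1·M_2 = 6(Δ_1 - Δ_0) = -24
  1·M_1 + 6·M_2 + 2·M_3 = 6(Δ_2 - Δ_1) = -18
Clamped end conditions give two more equations: 2h_0·M_0 + h_0·M_1 = 6(Δ_0 - p'(0)) = 54 and h_2·M_2 + 2h_2·M_3 = 6(p'(4) - Δ_2) = 0.
Hence M_0 = 376/11, M_1 = -158/11, M_2 = -8/11, M_3 = 4/11.
On [0, 1], p(t) = -5 - 2·t + 188/11·t² - 89/11·t³.
With t = 2/3: p(2/3) = -337/297.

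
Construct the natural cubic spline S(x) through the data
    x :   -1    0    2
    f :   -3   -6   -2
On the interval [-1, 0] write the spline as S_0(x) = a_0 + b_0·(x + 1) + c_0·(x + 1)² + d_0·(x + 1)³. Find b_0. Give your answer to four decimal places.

With m_i denoting the second derivative at x_i, h_i = 1, 2, and Δ_i = (y_(i+1) − y_i)/h_i = -3, 2:
  1·m_0 + 6·m_1 + 2·m_2 = 6(Δ_1 - Δ_0) = 30
Natural end conditions: m_0 = m_2 = 0.
Solving the tridiagonal system: m_0 = 0, m_1 = 5, m_2 = 0.
On [-1, 0], with S_0(x) = a_0 + b_0·(x + 1) + c_0·(x + 1)² + d_0·(x + 1)³: c_0 = m_0/2 = 0, d_0 = (m_1 - m_0)/(6h_0) = 5/6, b_0 = Δ_0 - h_0(2m_0 + m_1)/6 = -23/6.

-3.8333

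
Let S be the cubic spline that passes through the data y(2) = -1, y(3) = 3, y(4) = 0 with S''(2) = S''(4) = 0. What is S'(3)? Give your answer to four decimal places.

0.5000

With σ_i denoting the second derivative at x_i, h_i = 1, 1, and Δ_i = (y_(i+1) − y_i)/h_i = 4, -3:
  1·σ_0 + 4·σ_1 + 1·σ_2 = 6(Δ_1 - Δ_0) = -42
Natural end conditions: σ_0 = σ_2 = 0.
Solving the tridiagonal system: σ_0 = 0, σ_1 = -21/2, σ_2 = 0.
On [3, 4], S'(x) = b_1 + 2c_1·(x - 3) + 3d_1·(x - 3)² with b_1 = Δ_1 - h_1(2σ_1 + σ_2)/6 = 1/2, c_1 = σ_1/2 = -21/4, d_1 = (σ_2 - σ_1)/(6h_1) = 7/4. So S'(3) = 1/2.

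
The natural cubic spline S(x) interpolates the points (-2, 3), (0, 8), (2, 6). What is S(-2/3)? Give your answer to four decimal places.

Write M_i for S''(x_i). With h_i = 2, 2 and divided differences Δ_i = 5/2, -1, the continuity of S' gives the tridiagonal system
  2·M_0 + 8·M_1 + 2·M_2 = 6(Δ_1 - Δ_0) = -21
Natural end conditions: M_0 = M_2 = 0.
Hence M_0 = 0, M_1 = -21/8, M_2 = 0.
On [-2, 0], S(x) = 3 + 27/8·(x + 2) + 0·(x + 2)² - 7/32·(x + 2)³.
With (x + 2) = 4/3: S(-2/3) = 377/54.

6.9815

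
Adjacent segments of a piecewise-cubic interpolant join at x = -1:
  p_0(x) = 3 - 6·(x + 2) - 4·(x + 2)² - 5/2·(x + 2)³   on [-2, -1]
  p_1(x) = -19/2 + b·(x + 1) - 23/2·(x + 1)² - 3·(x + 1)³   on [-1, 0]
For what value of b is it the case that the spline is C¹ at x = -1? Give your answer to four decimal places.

p_0'(x) = -6 - 8·(x + 2) - 15/2·(x + 2)², so p_0'(-1) = -43/2. On the right, p_1'(-1) = b, so b = -43/2.

-21.5000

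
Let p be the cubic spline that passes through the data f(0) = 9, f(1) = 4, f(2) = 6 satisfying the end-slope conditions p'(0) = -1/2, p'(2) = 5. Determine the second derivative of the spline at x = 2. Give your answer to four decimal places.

Let m_i = p''(x_i). Step sizes h_i = 1, 1; slopes of the chords Δ_i = (y_(i+1) - y_i)/h_i = -5, 2.
  1·m_0 + 4·m_1 + 1·m_2 = 6(Δ_1 - Δ_0) = 42
Clamped end conditions give two more equations: 2h_0·m_0 + h_0·m_1 = 6(Δ_0 - p'(0)) = -27 and h_1·m_1 + 2h_1·m_2 = 6(p'(2) - Δ_1) = 18.
Forward elimination and back-substitution give m_0 = -85/4, m_1 = 31/2, m_2 = 5/4.

1.2500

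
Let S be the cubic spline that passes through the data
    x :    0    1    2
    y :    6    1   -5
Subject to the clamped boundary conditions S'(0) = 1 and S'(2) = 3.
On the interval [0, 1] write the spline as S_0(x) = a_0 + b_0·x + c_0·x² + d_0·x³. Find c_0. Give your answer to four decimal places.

Let M_i = S''(x_i). Step sizes h_i = 1, 1; slopes of the chords Δ_i = (y_(i+1) - y_i)/h_i = -5, -6.
  1·M_0 + 4·M_1 + 1·M_2 = 6(Δ_1 - Δ_0) = -6
Clamped end conditions give two more equations: 2h_0·M_0 + h_0·M_1 = 6(Δ_0 - S'(0)) = -36 and h_1·M_1 + 2h_1·M_2 = 6(S'(2) - Δ_1) = 54.
Hence M_0 = -31/2, M_1 = -5, M_2 = 59/2.
On [0, 1], with S_0(x) = a_0 + b_0·x + c_0·x² + d_0·x³: c_0 = M_0/2 = -31/4, d_0 = (M_1 - M_0)/(6h_0) = 7/4, b_0 = Δ_0 - h_0(2M_0 + M_1)/6 = 1.

-7.7500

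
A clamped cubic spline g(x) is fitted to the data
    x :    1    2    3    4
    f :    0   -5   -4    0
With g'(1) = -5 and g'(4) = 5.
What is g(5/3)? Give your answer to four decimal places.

With σ_i denoting the second derivative at x_i, h_i = 1, 1, 1, and Δ_i = (y_(i+1) − y_i)/h_i = -5, 1, 4:
  1·σ_0 + 4·σ_1 + 1·σ_2 = 6(Δ_1 - Δ_0) = 36
  1·σ_1 + 4·σ_2 + 1·σ_3 = 6(Δ_2 - Δ_1) = 18
Clamped end conditions give two more equations: 2h_0·σ_0 + h_0·σ_1 = 6(Δ_0 - g'(1)) = 0 and h_2·σ_2 + 2h_2·σ_3 = 6(g'(4) - Δ_2) = 6.
Hence σ_0 = -74/15, σ_1 = 148/15, σ_2 = 22/15, σ_3 = 34/15.
On [1, 2], g(x) = 0 - 5·(x - 1) - 37/15·(x - 1)² + 37/15·(x - 1)³.
With (x - 1) = 2/3: g(5/3) = -1498/405.

-3.6988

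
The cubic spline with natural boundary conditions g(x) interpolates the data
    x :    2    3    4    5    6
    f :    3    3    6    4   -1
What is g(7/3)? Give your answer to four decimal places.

2.6720

With M_i denoting the second derivative at x_i, h_i = 1, 1, 1, 1, and Δ_i = (y_(i+1) − y_i)/h_i = 0, 3, -2, -5:
  1·M_0 + 4·M_1 + 1·M_2 = 6(Δ_1 - Δ_0) = 18
  1·M_1 + 4·M_2 + 1·M_3 = 6(Δ_2 - Δ_1) = -30
  1·M_2 + 4·M_3 + 1·M_4 = 6(Δ_3 - Δ_2) = -18
Natural end conditions: M_0 = M_4 = 0.
Solving: M_0 = 0, M_1 = 93/14, M_2 = -60/7, M_3 = -33/14, M_4 = 0.
On [2, 3], g(x) = 3 - 31/28·(x - 2) + 0·(x - 2)² + 31/28·(x - 2)³.
With (x - 2) = 1/3: g(7/3) = 505/189.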